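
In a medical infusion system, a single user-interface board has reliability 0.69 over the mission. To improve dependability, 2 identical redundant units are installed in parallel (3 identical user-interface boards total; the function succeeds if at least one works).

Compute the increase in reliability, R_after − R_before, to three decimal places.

0.280

R_before = 0.69
R_after = 1 − (1 − 0.69)^3 = 0.970
ΔR = 0.970 − 0.69 = 0.280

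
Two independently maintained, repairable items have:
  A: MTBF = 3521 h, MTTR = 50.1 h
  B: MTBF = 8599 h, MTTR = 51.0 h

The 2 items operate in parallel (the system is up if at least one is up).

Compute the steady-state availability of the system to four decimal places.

A(A) = MTBF/(MTBF+MTTR) = 3521/(3521+50.1) = 0.985971
A(B) = MTBF/(MTBF+MTTR) = 8599/(8599+51.0) = 0.994104
Parallel availability: 1 − (1 − 0.985971)(1 − 0.994104) = 0.9999

0.9999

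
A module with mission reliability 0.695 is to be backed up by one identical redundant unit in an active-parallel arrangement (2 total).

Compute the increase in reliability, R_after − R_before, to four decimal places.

R_before = 0.695
R_after = 1 − (1 − 0.695)^2 = 0.9070
ΔR = 0.9070 − 0.695 = 0.2120

0.2120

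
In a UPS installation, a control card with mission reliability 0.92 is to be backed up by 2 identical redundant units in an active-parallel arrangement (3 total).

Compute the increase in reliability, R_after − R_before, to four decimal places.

R_before = 0.92
R_after = 1 − (1 − 0.92)^3 = 0.9995
ΔR = 0.9995 − 0.92 = 0.0795

0.0795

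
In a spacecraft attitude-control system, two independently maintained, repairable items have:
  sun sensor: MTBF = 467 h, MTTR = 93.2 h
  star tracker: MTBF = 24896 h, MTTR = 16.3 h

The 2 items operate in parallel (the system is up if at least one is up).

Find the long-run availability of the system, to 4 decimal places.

0.9999

A(sun sensor) = MTBF/(MTBF+MTTR) = 467/(467+93.2) = 0.833631
A(star tracker) = MTBF/(MTBF+MTTR) = 24896/(24896+16.3) = 0.999346
Parallel availability: 1 − (1 − 0.833631)(1 − 0.999346) = 0.9999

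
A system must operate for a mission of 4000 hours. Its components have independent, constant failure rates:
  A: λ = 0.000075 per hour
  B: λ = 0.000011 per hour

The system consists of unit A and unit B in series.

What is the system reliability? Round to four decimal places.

R(A) = exp(−0.000075 × 4000) = 0.740818
R(B) = exp(−0.000011 × 4000) = 0.956954
Series (A and B): 0.740818 × 0.956954 = 0.7089

0.7089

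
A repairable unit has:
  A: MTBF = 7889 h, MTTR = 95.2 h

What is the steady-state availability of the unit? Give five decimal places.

A(A) = MTBF/(MTBF+MTTR) = 7889/(7889+95.2) = 0.98808

0.98808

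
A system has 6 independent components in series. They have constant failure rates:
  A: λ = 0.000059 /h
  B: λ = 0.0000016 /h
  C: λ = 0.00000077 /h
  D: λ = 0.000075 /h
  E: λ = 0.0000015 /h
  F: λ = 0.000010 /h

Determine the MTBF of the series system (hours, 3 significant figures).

6760

Series of exponential components: λ_sys = Σ λ_i
λ_sys = 0.000059 + 0.0000016 + 0.00000077 + 0.000075 + 0.0000015 + 0.000010 = 1.4787e-04 /h
MTBF = 1 / λ_sys = 6760 h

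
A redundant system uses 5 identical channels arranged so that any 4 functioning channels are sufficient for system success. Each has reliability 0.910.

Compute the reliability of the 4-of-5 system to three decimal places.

0.933

R = Σ_{i=4}^{5} C(5,i) p^i (1−p)^{5−i} with p = 0.910
C(5,4)·0.910^4·0.090^1 = 0.30859
C(5,5)·0.910^5·0.090^0 = 0.62403
Sum = 0.933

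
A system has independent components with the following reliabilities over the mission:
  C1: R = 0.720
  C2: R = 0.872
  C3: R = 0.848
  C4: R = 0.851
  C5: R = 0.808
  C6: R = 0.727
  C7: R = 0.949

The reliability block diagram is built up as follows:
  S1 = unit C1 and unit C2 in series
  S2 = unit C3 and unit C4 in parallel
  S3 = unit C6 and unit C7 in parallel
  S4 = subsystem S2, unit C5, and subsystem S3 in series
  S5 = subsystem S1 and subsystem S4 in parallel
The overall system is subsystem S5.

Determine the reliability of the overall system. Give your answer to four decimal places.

0.9176

Series (C1 and C2): 0.720000 × 0.872000 = 0.627840
Parallel (C3 and C4): 1 − (1 − 0.848000)(1 − 0.851000) = 0.977352
Parallel (C6 and C7): 1 − (1 − 0.727000)(1 − 0.949000) = 0.986077
Series ([0.977352], C5, and [0.986077]): 0.977352 × 0.808000 × 0.986077 = 0.778705
Parallel ([0.627840] and [0.778705]): 1 − (1 − 0.627840)(1 − 0.778705) = 0.9176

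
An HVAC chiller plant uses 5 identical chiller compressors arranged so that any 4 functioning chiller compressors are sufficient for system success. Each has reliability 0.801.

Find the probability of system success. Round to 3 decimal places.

R = Σ_{i=4}^{5} C(5,i) p^i (1−p)^{5−i} with p = 0.801
C(5,4)·0.801^4·0.199^1 = 0.40959
C(5,5)·0.801^5·0.199^0 = 0.32973
Sum = 0.739

0.739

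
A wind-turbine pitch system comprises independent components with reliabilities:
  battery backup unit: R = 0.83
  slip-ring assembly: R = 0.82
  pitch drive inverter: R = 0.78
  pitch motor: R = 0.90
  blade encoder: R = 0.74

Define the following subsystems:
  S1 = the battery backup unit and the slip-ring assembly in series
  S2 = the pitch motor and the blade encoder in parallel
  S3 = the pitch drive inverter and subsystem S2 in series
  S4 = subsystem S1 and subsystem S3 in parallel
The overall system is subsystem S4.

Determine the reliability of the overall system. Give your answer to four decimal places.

Series (battery backup unit and slip-ring assembly): 0.830000 × 0.820000 = 0.680600
Parallel (pitch motor and blade encoder): 1 − (1 − 0.900000)(1 − 0.740000) = 0.974000
Series (pitch drive inverter and [0.974000]): 0.780000 × 0.974000 = 0.759720
Parallel ([0.680600] and [0.759720]): 1 − (1 − 0.680600)(1 − 0.759720) = 0.9233

0.9233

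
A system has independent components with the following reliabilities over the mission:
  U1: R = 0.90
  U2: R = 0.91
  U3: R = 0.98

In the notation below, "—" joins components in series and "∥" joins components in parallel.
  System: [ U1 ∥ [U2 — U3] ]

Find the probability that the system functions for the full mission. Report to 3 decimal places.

0.989

Series (U2 and U3): 0.91000 × 0.98000 = 0.89180
Parallel (U1 and [0.89180]): 1 − (1 − 0.90000)(1 − 0.89180) = 0.989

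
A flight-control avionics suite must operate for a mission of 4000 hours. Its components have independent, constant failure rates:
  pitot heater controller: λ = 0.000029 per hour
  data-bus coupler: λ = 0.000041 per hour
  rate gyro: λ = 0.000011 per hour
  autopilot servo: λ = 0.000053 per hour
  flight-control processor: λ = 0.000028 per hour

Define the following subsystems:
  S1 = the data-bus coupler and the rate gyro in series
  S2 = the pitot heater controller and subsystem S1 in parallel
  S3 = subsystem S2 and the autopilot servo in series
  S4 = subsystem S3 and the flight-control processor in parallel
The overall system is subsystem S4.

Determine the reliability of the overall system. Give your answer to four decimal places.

R(pitot heater controller) = exp(−0.000029 × 4000) = 0.890475
R(data-bus coupler) = exp(−0.000041 × 4000) = 0.848742
R(rate gyro) = exp(−0.000011 × 4000) = 0.956954
R(autopilot servo) = exp(−0.000053 × 4000) = 0.808965
R(flight-control processor) = exp(−0.000028 × 4000) = 0.894044
Series (data-bus coupler and rate gyro): 0.848742 × 0.956954 = 0.812207
Parallel (pitot heater controller and [0.812207]): 1 − (1 − 0.890475)(1 − 0.812207) = 0.979432
Series ([0.979432] and autopilot servo): 0.979432 × 0.808965 = 0.792326
Parallel ([0.792326] and flight-control processor): 1 − (1 − 0.792326)(1 − 0.894044) = 0.9780

0.9780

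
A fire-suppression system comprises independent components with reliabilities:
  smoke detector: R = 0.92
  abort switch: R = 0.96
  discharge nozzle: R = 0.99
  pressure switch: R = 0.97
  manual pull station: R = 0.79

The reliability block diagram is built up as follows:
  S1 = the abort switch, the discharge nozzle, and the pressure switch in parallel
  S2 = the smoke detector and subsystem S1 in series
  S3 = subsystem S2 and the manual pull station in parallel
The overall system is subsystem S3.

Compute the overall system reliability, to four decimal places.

0.9832

Parallel (abort switch, discharge nozzle, and pressure switch): 1 − (1 − 0.960000)(1 − 0.990000)(1 − 0.970000) = 0.999988
Series (smoke detector and [0.999988]): 0.920000 × 0.999988 = 0.919989
Parallel ([0.919989] and manual pull station): 1 − (1 − 0.919989)(1 − 0.790000) = 0.9832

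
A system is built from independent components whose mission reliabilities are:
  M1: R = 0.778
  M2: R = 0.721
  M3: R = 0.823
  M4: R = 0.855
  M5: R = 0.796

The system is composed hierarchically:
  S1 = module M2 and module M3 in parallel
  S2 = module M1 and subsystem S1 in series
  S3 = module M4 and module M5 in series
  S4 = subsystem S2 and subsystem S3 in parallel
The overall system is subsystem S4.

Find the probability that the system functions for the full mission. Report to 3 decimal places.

Parallel (M2 and M3): 1 − (1 − 0.72100)(1 − 0.82300) = 0.95062
Series (M1 and [0.95062]): 0.77800 × 0.95062 = 0.73958
Series (M4 and M5): 0.85500 × 0.79600 = 0.68058
Parallel ([0.73958] and [0.68058]): 1 − (1 − 0.73958)(1 − 0.68058) = 0.917

0.917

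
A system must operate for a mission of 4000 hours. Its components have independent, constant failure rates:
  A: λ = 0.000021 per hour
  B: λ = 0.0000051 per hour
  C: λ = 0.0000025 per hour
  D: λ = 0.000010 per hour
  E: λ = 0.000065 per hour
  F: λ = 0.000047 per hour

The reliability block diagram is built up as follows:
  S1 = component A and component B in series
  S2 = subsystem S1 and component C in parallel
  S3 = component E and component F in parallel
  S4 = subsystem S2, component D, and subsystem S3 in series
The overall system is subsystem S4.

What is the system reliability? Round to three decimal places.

R(A) = exp(−0.000021 × 4000) = 0.91943
R(B) = exp(−0.0000051 × 4000) = 0.97981
R(C) = exp(−0.0000025 × 4000) = 0.99005
R(D) = exp(−0.000010 × 4000) = 0.96079
R(E) = exp(−0.000065 × 4000) = 0.77105
R(F) = exp(−0.000047 × 4000) = 0.82861
Series (A and B): 0.91943 × 0.97981 = 0.90087
Parallel ([0.90087] and C): 1 − (1 − 0.90087)(1 − 0.99005) = 0.99901
Parallel (E and F): 1 − (1 − 0.77105)(1 − 0.82861) = 0.96076
Series ([0.99901], D, and [0.96076]): 0.99901 × 0.96079 × 0.96076 = 0.922

0.922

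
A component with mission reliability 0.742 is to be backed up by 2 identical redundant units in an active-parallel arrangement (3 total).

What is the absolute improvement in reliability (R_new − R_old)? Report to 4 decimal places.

R_before = 0.742
R_after = 1 − (1 − 0.742)^3 = 0.9828
ΔR = 0.9828 − 0.742 = 0.2408

0.2408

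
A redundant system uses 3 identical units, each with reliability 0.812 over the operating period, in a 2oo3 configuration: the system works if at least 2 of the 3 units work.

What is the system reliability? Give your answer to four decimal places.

R = Σ_{i=2}^{3} C(3,i) p^i (1−p)^{3−i} with p = 0.812
C(3,2)·0.812^2·0.188^1 = 0.371870
C(3,3)·0.812^3·0.188^0 = 0.535387
Sum = 0.9073

0.9073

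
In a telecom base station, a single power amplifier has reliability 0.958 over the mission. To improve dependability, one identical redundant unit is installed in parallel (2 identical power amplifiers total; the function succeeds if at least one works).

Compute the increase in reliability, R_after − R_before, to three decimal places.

R_before = 0.958
R_after = 1 − (1 − 0.958)^2 = 0.998
ΔR = 0.998 − 0.958 = 0.040

0.040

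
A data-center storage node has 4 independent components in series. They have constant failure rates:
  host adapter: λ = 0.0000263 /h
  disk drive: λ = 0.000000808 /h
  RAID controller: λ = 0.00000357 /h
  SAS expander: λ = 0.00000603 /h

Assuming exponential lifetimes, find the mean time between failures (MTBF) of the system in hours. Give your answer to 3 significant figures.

Series of exponential components: λ_sys = Σ λ_i
λ_sys = 0.0000263 + 0.000000808 + 0.00000357 + 0.00000603 = 3.6708e-05 /h
MTBF = 1 / λ_sys = 27200 h

27200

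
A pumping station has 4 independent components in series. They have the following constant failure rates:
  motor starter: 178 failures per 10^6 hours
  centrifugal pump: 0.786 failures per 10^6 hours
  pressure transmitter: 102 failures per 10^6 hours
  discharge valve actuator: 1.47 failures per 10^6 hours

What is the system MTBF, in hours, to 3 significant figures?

Series of exponential components: λ_sys = Σ λ_i
λ_sys = 0.000178 + 0.000000786 + 0.000102 + 0.00000147 = 2.8226e-04 /h
MTBF = 1 / λ_sys = 3540 h

3540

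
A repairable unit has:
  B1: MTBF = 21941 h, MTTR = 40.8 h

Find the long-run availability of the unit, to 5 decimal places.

0.99814

A(B1) = MTBF/(MTBF+MTTR) = 21941/(21941+40.8) = 0.99814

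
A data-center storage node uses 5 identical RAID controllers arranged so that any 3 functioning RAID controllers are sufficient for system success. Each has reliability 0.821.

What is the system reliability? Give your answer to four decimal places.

0.9569

R = Σ_{i=3}^{5} C(5,i) p^i (1−p)^{5−i} with p = 0.821
C(5,3)·0.821^3·0.179^2 = 0.177311
C(5,4)·0.821^4·0.179^1 = 0.406626
C(5,5)·0.821^5·0.179^0 = 0.373006
Sum = 0.9569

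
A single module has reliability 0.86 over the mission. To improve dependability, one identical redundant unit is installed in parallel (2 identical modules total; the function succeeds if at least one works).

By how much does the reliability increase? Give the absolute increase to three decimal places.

0.120

R_before = 0.86
R_after = 1 − (1 − 0.86)^2 = 0.980
ΔR = 0.980 − 0.86 = 0.120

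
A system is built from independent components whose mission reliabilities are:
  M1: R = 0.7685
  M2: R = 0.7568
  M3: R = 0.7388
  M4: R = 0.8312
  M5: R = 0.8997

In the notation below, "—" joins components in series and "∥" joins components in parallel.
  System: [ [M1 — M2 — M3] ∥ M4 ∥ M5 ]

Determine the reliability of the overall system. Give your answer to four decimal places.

0.9903

Series (M1, M2, and M3): 0.768500 × 0.756800 × 0.738800 = 0.429687
Parallel ([0.429687], M4, and M5): 1 − (1 − 0.429687)(1 − 0.831200)(1 − 0.899700) = 0.9903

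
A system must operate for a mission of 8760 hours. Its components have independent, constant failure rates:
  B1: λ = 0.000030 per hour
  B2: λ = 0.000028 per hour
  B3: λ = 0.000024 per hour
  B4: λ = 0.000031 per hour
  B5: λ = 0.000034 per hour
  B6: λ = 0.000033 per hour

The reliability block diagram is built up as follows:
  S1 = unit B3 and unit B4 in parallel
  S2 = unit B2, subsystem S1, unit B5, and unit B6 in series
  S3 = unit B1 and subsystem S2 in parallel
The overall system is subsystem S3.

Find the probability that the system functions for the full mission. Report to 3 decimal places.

0.865

R(B1) = exp(−0.000030 × 8760) = 0.76890
R(B2) = exp(−0.000028 × 8760) = 0.78249
R(B3) = exp(−0.000024 × 8760) = 0.81039
R(B4) = exp(−0.000031 × 8760) = 0.76219
R(B5) = exp(−0.000034 × 8760) = 0.74242
R(B6) = exp(−0.000033 × 8760) = 0.74895
Parallel (B3 and B4): 1 − (1 − 0.81039)(1 − 0.76219) = 0.95491
Series (B2, [0.95491], B5, and B6): 0.78249 × 0.95491 × 0.74242 × 0.74895 = 0.41547
Parallel (B1 and [0.41547]): 1 − (1 − 0.76890)(1 − 0.41547) = 0.865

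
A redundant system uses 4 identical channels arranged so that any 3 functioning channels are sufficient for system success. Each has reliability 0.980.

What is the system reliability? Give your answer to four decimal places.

0.9977

R = Σ_{i=3}^{4} C(4,i) p^i (1−p)^{4−i} with p = 0.980
C(4,3)·0.980^3·0.020^1 = 0.075295
C(4,4)·0.980^4·0.020^0 = 0.922368
Sum = 0.9977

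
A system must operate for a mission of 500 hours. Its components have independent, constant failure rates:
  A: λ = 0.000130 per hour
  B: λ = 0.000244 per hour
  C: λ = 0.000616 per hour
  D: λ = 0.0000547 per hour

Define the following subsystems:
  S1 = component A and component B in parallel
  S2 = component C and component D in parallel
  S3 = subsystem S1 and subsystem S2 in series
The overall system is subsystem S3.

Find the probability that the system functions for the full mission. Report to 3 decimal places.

0.986

R(A) = exp(−0.000130 × 500) = 0.93707
R(B) = exp(−0.000244 × 500) = 0.88515
R(C) = exp(−0.000616 × 500) = 0.73492
R(D) = exp(−0.0000547 × 500) = 0.97302
Parallel (A and B): 1 − (1 − 0.93707)(1 − 0.88515) = 0.99277
Parallel (C and D): 1 − (1 − 0.73492)(1 − 0.97302) = 0.99285
Series ([0.99277] and [0.99285]): 0.99277 × 0.99285 = 0.986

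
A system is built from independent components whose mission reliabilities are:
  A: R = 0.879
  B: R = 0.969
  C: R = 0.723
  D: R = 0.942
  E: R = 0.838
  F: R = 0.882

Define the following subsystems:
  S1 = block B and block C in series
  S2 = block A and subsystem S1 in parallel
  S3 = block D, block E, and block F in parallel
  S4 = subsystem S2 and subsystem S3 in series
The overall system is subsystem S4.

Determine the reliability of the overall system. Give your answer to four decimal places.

0.9627

Series (B and C): 0.969000 × 0.723000 = 0.700587
Parallel (A and [0.700587]): 1 − (1 − 0.879000)(1 − 0.700587) = 0.963771
Parallel (D, E, and F): 1 − (1 − 0.942000)(1 − 0.838000)(1 − 0.882000) = 0.998891
Series ([0.963771] and [0.998891]): 0.963771 × 0.998891 = 0.9627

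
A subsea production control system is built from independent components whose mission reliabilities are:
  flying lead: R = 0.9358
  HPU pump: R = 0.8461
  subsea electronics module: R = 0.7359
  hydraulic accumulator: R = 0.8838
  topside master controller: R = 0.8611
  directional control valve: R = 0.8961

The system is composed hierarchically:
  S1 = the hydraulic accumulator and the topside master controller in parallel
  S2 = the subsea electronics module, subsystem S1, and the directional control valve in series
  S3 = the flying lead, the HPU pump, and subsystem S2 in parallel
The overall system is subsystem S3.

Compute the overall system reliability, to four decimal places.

0.9965

Parallel (hydraulic accumulator and topside master controller): 1 − (1 − 0.883800)(1 − 0.861100) = 0.983860
Series (subsea electronics module, [0.983860], and directional control valve): 0.735900 × 0.983860 × 0.896100 = 0.648797
Parallel (flying lead, HPU pump, and [0.648797]): 1 − (1 − 0.935800)(1 − 0.846100)(1 − 0.648797) = 0.9965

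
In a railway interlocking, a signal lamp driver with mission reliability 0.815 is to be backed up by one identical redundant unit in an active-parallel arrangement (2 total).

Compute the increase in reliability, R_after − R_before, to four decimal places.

0.1508

R_before = 0.815
R_after = 1 − (1 − 0.815)^2 = 0.9658
ΔR = 0.9658 − 0.815 = 0.1508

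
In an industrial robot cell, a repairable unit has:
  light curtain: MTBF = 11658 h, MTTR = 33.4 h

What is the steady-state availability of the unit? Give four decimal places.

0.9971

A(light curtain) = MTBF/(MTBF+MTTR) = 11658/(11658+33.4) = 0.9971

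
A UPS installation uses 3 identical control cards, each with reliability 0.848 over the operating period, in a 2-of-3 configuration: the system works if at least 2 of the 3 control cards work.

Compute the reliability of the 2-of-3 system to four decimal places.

0.9377

R = Σ_{i=2}^{3} C(3,i) p^i (1−p)^{3−i} with p = 0.848
C(3,2)·0.848^2·0.152^1 = 0.327911
C(3,3)·0.848^3·0.152^0 = 0.609800
Sum = 0.9377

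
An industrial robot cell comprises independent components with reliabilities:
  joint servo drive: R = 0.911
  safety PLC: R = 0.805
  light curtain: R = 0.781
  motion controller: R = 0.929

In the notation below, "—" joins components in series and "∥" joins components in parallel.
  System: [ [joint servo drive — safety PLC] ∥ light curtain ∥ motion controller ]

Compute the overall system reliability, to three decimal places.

Series (joint servo drive and safety PLC): 0.91100 × 0.80500 = 0.73336
Parallel ([0.73336], light curtain, and motion controller): 1 − (1 − 0.73336)(1 − 0.78100)(1 − 0.92900) = 0.996

0.996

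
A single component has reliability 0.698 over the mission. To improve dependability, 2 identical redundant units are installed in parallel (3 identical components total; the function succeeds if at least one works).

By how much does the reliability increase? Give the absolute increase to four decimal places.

R_before = 0.698
R_after = 1 − (1 − 0.698)^3 = 0.9725
ΔR = 0.9725 − 0.698 = 0.2745

0.2745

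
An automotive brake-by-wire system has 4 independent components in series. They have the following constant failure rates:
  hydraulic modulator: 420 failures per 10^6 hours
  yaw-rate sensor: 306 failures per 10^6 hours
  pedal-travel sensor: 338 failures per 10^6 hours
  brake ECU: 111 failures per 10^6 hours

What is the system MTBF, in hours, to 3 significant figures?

Series of exponential components: λ_sys = Σ λ_i
λ_sys = 0.000420 + 0.000306 + 0.000338 + 0.000111 = 1.1750e-03 /h
MTBF = 1 / λ_sys = 851 h

851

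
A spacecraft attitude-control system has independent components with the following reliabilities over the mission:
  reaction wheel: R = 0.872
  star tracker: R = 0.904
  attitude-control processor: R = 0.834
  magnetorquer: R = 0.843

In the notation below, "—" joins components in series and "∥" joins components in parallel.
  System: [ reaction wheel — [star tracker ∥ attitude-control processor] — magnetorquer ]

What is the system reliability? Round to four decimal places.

Parallel (star tracker and attitude-control processor): 1 − (1 − 0.904000)(1 − 0.834000) = 0.984064
Series (reaction wheel, [0.984064], and magnetorquer): 0.872000 × 0.984064 × 0.843000 = 0.7234

0.7234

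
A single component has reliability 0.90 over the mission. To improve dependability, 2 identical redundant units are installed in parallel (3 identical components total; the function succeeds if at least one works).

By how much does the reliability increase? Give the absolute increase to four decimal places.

R_before = 0.90
R_after = 1 − (1 − 0.90)^3 = 0.9990
ΔR = 0.9990 − 0.90 = 0.0990

0.0990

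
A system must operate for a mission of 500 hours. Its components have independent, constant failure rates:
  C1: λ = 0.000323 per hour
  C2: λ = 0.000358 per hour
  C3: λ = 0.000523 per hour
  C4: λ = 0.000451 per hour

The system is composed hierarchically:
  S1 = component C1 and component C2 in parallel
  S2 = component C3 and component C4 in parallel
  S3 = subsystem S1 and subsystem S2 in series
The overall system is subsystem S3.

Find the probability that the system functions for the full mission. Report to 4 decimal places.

R(C1) = exp(−0.000323 × 500) = 0.850867
R(C2) = exp(−0.000358 × 500) = 0.836106
R(C3) = exp(−0.000523 × 500) = 0.769896
R(C4) = exp(−0.000451 × 500) = 0.798117
Parallel (C1 and C2): 1 − (1 − 0.850867)(1 − 0.836106) = 0.975558
Parallel (C3 and C4): 1 − (1 − 0.769896)(1 − 0.798117) = 0.953546
Series ([0.975558] and [0.953546]): 0.975558 × 0.953546 = 0.9302

0.9302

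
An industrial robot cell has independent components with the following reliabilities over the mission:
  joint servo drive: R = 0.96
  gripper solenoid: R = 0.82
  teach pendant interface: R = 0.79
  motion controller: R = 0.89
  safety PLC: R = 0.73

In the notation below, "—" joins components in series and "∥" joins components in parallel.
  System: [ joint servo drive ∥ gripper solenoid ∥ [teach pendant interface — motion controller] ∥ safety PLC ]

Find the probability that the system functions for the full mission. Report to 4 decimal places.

Series (teach pendant interface and motion controller): 0.790000 × 0.890000 = 0.703100
Parallel (joint servo drive, gripper solenoid, [0.703100], and safety PLC): 1 − (1 − 0.960000)(1 − 0.820000)(1 − 0.703100)(1 − 0.730000) = 0.9994

0.9994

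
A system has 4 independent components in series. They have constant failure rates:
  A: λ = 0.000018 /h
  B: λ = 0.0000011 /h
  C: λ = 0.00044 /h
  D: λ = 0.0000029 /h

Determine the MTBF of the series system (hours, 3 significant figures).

2160

Series of exponential components: λ_sys = Σ λ_i
λ_sys = 0.000018 + 0.0000011 + 0.00044 + 0.0000029 = 4.6200e-04 /h
MTBF = 1 / λ_sys = 2160 h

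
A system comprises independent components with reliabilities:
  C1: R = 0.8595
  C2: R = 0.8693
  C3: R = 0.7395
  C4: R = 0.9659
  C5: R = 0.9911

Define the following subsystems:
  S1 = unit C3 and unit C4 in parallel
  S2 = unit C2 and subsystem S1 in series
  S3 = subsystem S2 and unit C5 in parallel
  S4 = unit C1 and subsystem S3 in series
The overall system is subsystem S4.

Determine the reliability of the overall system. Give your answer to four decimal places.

0.8584

Parallel (C3 and C4): 1 − (1 − 0.739500)(1 − 0.965900) = 0.991117
Series (C2 and [0.991117]): 0.869300 × 0.991117 = 0.861578
Parallel ([0.861578] and C5): 1 − (1 − 0.861578)(1 − 0.991100) = 0.998768
Series (C1 and [0.998768]): 0.859500 × 0.998768 = 0.8584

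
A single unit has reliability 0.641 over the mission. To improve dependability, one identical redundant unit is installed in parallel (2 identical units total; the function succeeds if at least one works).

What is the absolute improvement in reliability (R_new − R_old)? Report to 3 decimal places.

0.230

R_before = 0.641
R_after = 1 − (1 − 0.641)^2 = 0.871
ΔR = 0.871 − 0.641 = 0.230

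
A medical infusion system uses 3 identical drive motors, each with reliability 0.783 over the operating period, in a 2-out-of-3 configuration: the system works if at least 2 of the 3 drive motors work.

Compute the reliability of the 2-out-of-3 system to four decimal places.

R = Σ_{i=2}^{3} C(3,i) p^i (1−p)^{3−i} with p = 0.783
C(3,2)·0.783^2·0.217^1 = 0.399121
C(3,3)·0.783^3·0.217^0 = 0.480049
Sum = 0.8792

0.8792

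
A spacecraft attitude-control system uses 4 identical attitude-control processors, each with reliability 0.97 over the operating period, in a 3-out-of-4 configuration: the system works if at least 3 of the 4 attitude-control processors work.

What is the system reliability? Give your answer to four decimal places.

R = Σ_{i=3}^{4} C(4,i) p^i (1−p)^{4−i} with p = 0.97
C(4,3)·0.97^3·0.03^1 = 0.109521
C(4,4)·0.97^4·0.03^0 = 0.885293
Sum = 0.9948

0.9948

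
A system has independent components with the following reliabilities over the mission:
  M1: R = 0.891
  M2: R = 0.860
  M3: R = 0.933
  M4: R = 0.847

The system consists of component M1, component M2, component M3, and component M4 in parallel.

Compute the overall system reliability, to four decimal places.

Parallel (M1, M2, M3, and M4): 1 − (1 − 0.891000)(1 − 0.860000)(1 − 0.933000)(1 − 0.847000) = 0.9998

0.9998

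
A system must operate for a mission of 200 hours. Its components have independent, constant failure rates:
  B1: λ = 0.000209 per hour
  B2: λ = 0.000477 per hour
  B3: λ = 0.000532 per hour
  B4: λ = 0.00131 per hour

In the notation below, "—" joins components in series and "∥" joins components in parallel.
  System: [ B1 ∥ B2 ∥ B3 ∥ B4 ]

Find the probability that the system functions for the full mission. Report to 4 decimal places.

R(B1) = exp(−0.000209 × 200) = 0.959062
R(B2) = exp(−0.000477 × 200) = 0.909009
R(B3) = exp(−0.000532 × 200) = 0.899065
R(B4) = exp(−0.00131 × 200) = 0.769511
Parallel (B1, B2, B3, and B4): 1 − (1 − 0.959062)(1 − 0.909009)(1 − 0.899065)(1 − 0.769511) = 0.9999

0.9999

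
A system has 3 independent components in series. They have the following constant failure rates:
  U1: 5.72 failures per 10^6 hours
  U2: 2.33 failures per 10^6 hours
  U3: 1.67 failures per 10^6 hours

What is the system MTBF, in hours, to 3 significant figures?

103000

Series of exponential components: λ_sys = Σ λ_i
λ_sys = 0.00000572 + 0.00000233 + 0.00000167 = 9.7200e-06 /h
MTBF = 1 / λ_sys = 103000 h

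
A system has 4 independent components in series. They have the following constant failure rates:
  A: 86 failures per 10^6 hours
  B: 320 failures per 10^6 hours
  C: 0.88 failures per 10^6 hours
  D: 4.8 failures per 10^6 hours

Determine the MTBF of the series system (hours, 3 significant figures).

2430

Series of exponential components: λ_sys = Σ λ_i
λ_sys = 0.000086 + 0.00032 + 0.00000088 + 0.0000048 = 4.1168e-04 /h
MTBF = 1 / λ_sys = 2430 h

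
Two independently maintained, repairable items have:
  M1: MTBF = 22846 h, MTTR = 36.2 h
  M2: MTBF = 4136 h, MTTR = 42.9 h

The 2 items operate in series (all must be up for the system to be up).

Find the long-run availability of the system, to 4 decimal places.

0.9882

A(M1) = MTBF/(MTBF+MTTR) = 22846/(22846+36.2) = 0.998418
A(M2) = MTBF/(MTBF+MTTR) = 4136/(4136+42.9) = 0.989734
Series availability: 0.998418 × 0.989734 = 0.9882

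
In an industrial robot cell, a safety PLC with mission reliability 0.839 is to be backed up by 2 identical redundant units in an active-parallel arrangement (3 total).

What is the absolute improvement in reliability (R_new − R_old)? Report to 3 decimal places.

R_before = 0.839
R_after = 1 − (1 − 0.839)^3 = 0.996
ΔR = 0.996 − 0.839 = 0.157

0.157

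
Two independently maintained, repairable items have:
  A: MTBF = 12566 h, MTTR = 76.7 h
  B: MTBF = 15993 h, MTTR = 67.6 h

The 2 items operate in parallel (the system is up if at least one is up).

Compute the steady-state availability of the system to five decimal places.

0.99997

A(A) = MTBF/(MTBF+MTTR) = 12566/(12566+76.7) = 0.993933
A(B) = MTBF/(MTBF+MTTR) = 15993/(15993+67.6) = 0.995791
Parallel availability: 1 − (1 − 0.993933)(1 − 0.995791) = 0.99997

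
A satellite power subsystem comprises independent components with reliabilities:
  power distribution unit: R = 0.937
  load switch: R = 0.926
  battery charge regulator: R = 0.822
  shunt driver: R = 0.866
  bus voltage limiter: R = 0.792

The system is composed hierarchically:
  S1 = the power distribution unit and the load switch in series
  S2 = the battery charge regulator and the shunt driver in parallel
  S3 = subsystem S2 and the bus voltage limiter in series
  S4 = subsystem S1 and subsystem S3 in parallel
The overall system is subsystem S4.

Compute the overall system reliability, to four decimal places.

Series (power distribution unit and load switch): 0.937000 × 0.926000 = 0.867662
Parallel (battery charge regulator and shunt driver): 1 − (1 − 0.822000)(1 − 0.866000) = 0.976148
Series ([0.976148] and bus voltage limiter): 0.976148 × 0.792000 = 0.773109
Parallel ([0.867662] and [0.773109]): 1 − (1 − 0.867662)(1 − 0.773109) = 0.9700

0.9700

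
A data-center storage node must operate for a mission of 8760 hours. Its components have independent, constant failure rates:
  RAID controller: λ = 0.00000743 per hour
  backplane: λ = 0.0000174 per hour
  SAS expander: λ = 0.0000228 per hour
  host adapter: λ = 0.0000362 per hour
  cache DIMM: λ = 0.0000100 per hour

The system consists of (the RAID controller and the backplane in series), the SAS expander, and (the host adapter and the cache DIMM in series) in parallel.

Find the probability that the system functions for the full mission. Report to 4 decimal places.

0.9882

R(RAID controller) = exp(−0.00000743 × 8760) = 0.936986
R(backplane) = exp(−0.0000174 × 8760) = 0.858624
R(SAS expander) = exp(−0.0000228 × 8760) = 0.818953
R(host adapter) = exp(−0.0000362 × 8760) = 0.728249
R(cache DIMM) = exp(−0.0000100 × 8760) = 0.916127
Series (RAID controller and backplane): 0.936986 × 0.858624 = 0.804519
Series (host adapter and cache DIMM): 0.728249 × 0.916127 = 0.667169
Parallel ([0.804519], SAS expander, and [0.667169]): 1 − (1 − 0.804519)(1 − 0.818953)(1 − 0.667169) = 0.9882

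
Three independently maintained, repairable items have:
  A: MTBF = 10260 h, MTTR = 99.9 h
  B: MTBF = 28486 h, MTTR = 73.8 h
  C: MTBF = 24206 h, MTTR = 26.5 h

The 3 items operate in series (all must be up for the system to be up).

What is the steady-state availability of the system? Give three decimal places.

A(A) = MTBF/(MTBF+MTTR) = 10260/(10260+99.9) = 0.990357
A(B) = MTBF/(MTBF+MTTR) = 28486/(28486+73.8) = 0.997416
A(C) = MTBF/(MTBF+MTTR) = 24206/(24206+26.5) = 0.998906
Series availability: 0.990357 × 0.997416 × 0.998906 = 0.987

0.987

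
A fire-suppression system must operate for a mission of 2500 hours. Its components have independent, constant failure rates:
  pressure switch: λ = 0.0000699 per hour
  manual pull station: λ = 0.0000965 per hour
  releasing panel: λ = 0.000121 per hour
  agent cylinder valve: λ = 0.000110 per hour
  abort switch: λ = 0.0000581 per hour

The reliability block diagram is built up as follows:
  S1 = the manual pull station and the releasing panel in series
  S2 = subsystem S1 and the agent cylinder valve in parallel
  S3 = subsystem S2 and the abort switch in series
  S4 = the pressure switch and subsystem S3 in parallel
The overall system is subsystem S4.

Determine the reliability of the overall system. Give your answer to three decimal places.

R(pressure switch) = exp(−0.0000699 × 2500) = 0.83967
R(manual pull station) = exp(−0.0000965 × 2500) = 0.78565
R(releasing panel) = exp(−0.000121 × 2500) = 0.73897
R(agent cylinder valve) = exp(−0.000110 × 2500) = 0.75957
R(abort switch) = exp(−0.0000581 × 2500) = 0.86481
Series (manual pull station and releasing panel): 0.78565 × 0.73897 = 0.58057
Parallel ([0.58057] and agent cylinder valve): 1 − (1 − 0.58057)(1 − 0.75957) = 0.89916
Series ([0.89916] and abort switch): 0.89916 × 0.86481 = 0.77760
Parallel (pressure switch and [0.77760]): 1 − (1 − 0.83967)(1 − 0.77760) = 0.964

0.964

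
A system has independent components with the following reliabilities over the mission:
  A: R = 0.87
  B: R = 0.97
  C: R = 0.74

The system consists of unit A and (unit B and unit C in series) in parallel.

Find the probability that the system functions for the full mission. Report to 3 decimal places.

0.963

Series (B and C): 0.97000 × 0.74000 = 0.71780
Parallel (A and [0.71780]): 1 − (1 − 0.87000)(1 − 0.71780) = 0.963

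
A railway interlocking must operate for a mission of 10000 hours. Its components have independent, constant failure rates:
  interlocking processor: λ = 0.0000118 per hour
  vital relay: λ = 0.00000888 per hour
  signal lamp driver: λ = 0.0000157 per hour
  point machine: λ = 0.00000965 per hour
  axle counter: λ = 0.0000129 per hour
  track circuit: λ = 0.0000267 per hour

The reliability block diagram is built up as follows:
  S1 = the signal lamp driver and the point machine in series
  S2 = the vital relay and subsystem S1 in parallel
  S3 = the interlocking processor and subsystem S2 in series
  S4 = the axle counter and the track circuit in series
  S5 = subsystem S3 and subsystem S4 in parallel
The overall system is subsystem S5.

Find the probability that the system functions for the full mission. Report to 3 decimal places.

R(interlocking processor) = exp(−0.0000118 × 10000) = 0.88870
R(vital relay) = exp(−0.00000888 × 10000) = 0.91503
R(signal lamp driver) = exp(−0.0000157 × 10000) = 0.85470
R(point machine) = exp(−0.00000965 × 10000) = 0.90801
R(axle counter) = exp(−0.0000129 × 10000) = 0.87897
R(track circuit) = exp(−0.0000267 × 10000) = 0.76567
Series (signal lamp driver and point machine): 0.85470 × 0.90801 = 0.77608
Parallel (vital relay and [0.77608]): 1 − (1 − 0.91503)(1 − 0.77608) = 0.98097
Series (interlocking processor and [0.98097]): 0.88870 × 0.98097 = 0.87179
Series (axle counter and track circuit): 0.87897 × 0.76567 = 0.67300
Parallel ([0.87179] and [0.67300]): 1 − (1 − 0.87179)(1 − 0.67300) = 0.958

0.958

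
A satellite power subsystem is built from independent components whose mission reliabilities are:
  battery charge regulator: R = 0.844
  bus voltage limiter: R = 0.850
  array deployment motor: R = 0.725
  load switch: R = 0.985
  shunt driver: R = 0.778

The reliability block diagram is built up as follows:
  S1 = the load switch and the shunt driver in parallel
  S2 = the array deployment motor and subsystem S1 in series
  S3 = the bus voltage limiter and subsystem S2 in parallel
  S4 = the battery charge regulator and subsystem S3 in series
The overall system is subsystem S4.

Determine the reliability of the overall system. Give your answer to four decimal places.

0.8089

Parallel (load switch and shunt driver): 1 − (1 − 0.985000)(1 − 0.778000) = 0.996670
Series (array deployment motor and [0.996670]): 0.725000 × 0.996670 = 0.722586
Parallel (bus voltage limiter and [0.722586]): 1 − (1 − 0.850000)(1 − 0.722586) = 0.958388
Series (battery charge regulator and [0.958388]): 0.844000 × 0.958388 = 0.8089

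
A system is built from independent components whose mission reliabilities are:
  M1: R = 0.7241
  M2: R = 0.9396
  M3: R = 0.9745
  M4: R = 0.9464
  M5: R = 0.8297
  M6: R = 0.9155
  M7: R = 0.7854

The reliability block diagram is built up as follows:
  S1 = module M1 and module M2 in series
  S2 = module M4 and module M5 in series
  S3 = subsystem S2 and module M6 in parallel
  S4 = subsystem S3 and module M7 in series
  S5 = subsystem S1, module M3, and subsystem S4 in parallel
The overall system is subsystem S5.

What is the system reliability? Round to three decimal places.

Series (M1 and M2): 0.72410 × 0.93960 = 0.68036
Series (M4 and M5): 0.94640 × 0.82970 = 0.78523
Parallel ([0.78523] and M6): 1 − (1 − 0.78523)(1 − 0.91550) = 0.98185
Series ([0.98185] and M7): 0.98185 × 0.78540 = 0.77114
Parallel ([0.68036], M3, and [0.77114]): 1 − (1 − 0.68036)(1 − 0.97450)(1 − 0.77114) = 0.998

0.998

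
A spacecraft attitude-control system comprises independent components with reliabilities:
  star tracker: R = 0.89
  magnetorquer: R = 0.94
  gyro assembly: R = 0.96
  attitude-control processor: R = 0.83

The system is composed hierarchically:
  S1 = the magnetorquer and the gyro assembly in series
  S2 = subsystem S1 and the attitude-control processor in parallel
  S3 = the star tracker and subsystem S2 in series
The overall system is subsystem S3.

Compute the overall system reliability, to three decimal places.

0.875

Series (magnetorquer and gyro assembly): 0.94000 × 0.96000 = 0.90240
Parallel ([0.90240] and attitude-control processor): 1 − (1 − 0.90240)(1 − 0.83000) = 0.98341
Series (star tracker and [0.98341]): 0.89000 × 0.98341 = 0.875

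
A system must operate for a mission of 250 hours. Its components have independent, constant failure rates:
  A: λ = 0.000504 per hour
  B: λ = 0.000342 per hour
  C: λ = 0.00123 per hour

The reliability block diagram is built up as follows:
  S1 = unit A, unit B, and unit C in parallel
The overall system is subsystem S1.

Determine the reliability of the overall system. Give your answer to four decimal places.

0.9974

R(A) = exp(−0.000504 × 250) = 0.881615
R(B) = exp(−0.000342 × 250) = 0.918053
R(C) = exp(−0.00123 × 250) = 0.735283
Parallel (A, B, and C): 1 − (1 − 0.881615)(1 − 0.918053)(1 − 0.735283) = 0.9974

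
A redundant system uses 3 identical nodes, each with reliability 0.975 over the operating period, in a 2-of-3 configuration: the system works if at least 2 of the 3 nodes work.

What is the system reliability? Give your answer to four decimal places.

R = Σ_{i=2}^{3} C(3,i) p^i (1−p)^{3−i} with p = 0.975
C(3,2)·0.975^2·0.025^1 = 0.071297
C(3,3)·0.975^3·0.025^0 = 0.926859
Sum = 0.9982

0.9982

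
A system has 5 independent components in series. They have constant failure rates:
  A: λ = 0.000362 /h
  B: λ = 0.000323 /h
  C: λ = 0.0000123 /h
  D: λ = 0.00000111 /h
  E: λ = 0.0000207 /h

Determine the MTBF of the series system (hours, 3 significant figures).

1390

Series of exponential components: λ_sys = Σ λ_i
λ_sys = 0.000362 + 0.000323 + 0.0000123 + 0.00000111 + 0.0000207 = 7.1911e-04 /h
MTBF = 1 / λ_sys = 1390 h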